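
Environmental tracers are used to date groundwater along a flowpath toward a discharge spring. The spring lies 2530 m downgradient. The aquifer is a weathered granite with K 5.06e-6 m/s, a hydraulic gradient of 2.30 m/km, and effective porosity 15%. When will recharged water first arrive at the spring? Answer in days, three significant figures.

377000 days

K = 5.06e-6 m/s × 86400 s/d = 0.4372 m/d
Darcy flux q = K·i = 0.4372 × 0.0023 = 0.001006 m/d
Average linear velocity = 0.001006 / 0.15 = 0.006703 m/d
t = L / v = 2530 / 0.006703 = 377400 d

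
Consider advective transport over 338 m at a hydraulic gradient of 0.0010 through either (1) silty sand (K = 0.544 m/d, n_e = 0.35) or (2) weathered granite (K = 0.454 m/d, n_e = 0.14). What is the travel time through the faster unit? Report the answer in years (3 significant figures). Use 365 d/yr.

286 years

Unit 1 (silty sand): v = 0.544×0.0010/0.35 = 0.001554 m/d, t = 338/0.001554 = 217500 d
Unit 2 (weathered granite): v = 0.454×0.0010/0.14 = 0.003243 m/d, t = 338/0.003243 = 104200 d
Faster: 104200 d / 365 = 286 yr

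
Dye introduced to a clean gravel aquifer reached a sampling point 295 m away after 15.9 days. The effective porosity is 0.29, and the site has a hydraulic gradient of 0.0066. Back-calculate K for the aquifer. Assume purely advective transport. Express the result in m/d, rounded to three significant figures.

815 m/d

v = L / t = 295 / 15.9 = 18.55 m/d
K = v · n / i = 18.55 × 0.29 / 0.0066 = 815 m/d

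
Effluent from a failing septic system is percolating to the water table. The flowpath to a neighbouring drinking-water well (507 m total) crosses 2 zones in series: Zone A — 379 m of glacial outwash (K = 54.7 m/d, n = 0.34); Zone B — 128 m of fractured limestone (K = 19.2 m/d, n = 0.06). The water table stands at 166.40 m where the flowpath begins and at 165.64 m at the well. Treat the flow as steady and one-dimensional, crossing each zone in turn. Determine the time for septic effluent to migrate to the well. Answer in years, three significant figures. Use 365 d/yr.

Total head drop ΔH = 166.40 − 165.64 = 0.76 m
Continuity: the same q passes through each zone, so ΔH = q·Σ(L_j/K_j) — the zones act as resistances in series.
Σ(L/K) = 379/54.7 + 128/19.2 = 6.929 + 6.667 = 13.60 d
q = ΔH / Σ(L/K) = 0.76 / 13.60 = 0.05590 m/d (same in every zone)
Zone A: v = q/n = 0.05590/0.34 = 0.1644 m/d → t_A = 379/0.1644 = 2305 d
Zone B: v = q/n = 0.05590/0.06 = 0.9317 m/d → t_B = 128/0.9317 = 137.4 d
Total t = 2305 + 137.4 = 2443 d
   = 2443 / 365 = 6.69 yr

6.69 years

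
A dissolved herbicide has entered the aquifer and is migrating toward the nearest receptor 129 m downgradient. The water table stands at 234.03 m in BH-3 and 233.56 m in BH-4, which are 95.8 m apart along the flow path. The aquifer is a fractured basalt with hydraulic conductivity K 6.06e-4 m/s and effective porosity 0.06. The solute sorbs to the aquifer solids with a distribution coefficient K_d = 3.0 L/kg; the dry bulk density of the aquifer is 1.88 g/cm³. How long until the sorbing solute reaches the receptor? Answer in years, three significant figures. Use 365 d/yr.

7.84 years

Hydraulic gradient i = (234.03 − 233.56) / 95.8 = 0.47 / 95.8 = 0.004906
K = 6.06e-4 m/s × 86400 s/d = 52.36 m/d
Specific discharge q = 52.36 × 0.004906 = 0.2569 m/d
v = Ki/n = 52.36·0.004906/0.06 = 4.281 m/d
Retardation R = 1 + ρ_b·K_d/n = 1 + 1.88×3.0/0.06 = 95.00
Contaminant velocity v_c = v/R = 4.281/95.00 = 0.04507 m/d
t = L/v_c = 129/0.04507 = 2863 d
   = 2863/365 = 7.84 yr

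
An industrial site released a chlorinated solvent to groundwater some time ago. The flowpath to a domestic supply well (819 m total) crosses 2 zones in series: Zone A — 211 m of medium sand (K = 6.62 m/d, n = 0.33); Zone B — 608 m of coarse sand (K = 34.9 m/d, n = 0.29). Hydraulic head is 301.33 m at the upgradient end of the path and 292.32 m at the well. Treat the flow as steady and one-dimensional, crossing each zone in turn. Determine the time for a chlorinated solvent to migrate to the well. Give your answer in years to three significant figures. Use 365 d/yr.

3.69 years

Total head drop ΔH = 301.33 − 292.32 = 9.01 m
Continuity: the same q passes through each zone, so ΔH = q·Σ(L_j/K_j) — the zones act as resistances in series.
Σ(L/K) = 211/6.62 + 608/34.9 = 31.87 + 17.42 = 49.29 d
q = ΔH / Σ(L/K) = 9.01 / 49.29 = 0.1828 m/d (same in every zone)
Zone A: v = q/n = 0.1828/0.33 = 0.5539 m/d → t_A = 211/0.5539 = 381.0 d
Zone B: v = q/n = 0.1828/0.29 = 0.6303 m/d → t_B = 608/0.6303 = 964.7 d
Total t = 381.0 + 964.7 = 1346 d
   = 1346 / 365 = 3.69 yr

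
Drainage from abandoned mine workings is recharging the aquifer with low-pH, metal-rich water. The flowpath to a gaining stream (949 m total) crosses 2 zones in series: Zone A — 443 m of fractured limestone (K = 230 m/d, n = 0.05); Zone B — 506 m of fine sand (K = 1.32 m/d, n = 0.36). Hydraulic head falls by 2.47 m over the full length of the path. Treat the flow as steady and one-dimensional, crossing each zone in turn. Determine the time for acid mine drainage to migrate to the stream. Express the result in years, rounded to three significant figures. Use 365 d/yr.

87.3 years

Steady 1-D flow in series ⇒ the Darcy flux q is identical in every zone and the zone head losses add (resistances L/K in series).
Σ(L/K) = 443/230 + 506/1.32 = 1.926 + 383.3 = 385.3 d
q = ΔH / Σ(L/K) = 2.47 / 385.3 = 0.006411 m/d (same in every zone)
Zone A: v = q/n = 0.006411/0.05 = 0.1282 m/d → t_A = 443/0.1282 = 3455 d
Zone B: v = q/n = 0.006411/0.36 = 0.01781 m/d → t_B = 506/0.01781 = 28410 d
Total t = 3455 + 28410 = 31870 d
   = 31870 / 365 = 87.3 yr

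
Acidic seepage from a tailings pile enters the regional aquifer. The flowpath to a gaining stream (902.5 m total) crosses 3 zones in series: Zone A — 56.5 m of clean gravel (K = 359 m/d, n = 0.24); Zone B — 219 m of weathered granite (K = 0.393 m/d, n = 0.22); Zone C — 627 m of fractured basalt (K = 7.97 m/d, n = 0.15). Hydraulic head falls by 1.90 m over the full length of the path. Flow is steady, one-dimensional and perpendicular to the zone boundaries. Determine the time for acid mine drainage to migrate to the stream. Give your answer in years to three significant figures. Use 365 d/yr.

143 years

Continuity: the same q passes through each zone, so ΔH = q·Σ(L_j/K_j) — the zones act as resistances in series.
Σ(L/K) = 56.5/359 + 219/0.393 + 627/7.97 = 0.1574 + 557.3 + 78.67 = 636.1 d
q = ΔH / Σ(L/K) = 1.90 / 636.1 = 0.002987 m/d (same in every zone)
Zone A: v = q/n = 0.002987/0.24 = 0.01245 m/d → t_A = 56.5/0.01245 = 4540 d
Zone B: v = q/n = 0.002987/0.22 = 0.01358 m/d → t_B = 219/0.01358 = 16130 d
Zone C: v = q/n = 0.002987/0.15 = 0.01991 m/d → t_C = 627/0.01991 = 31490 d
Total t = 4540 + 16130 + 31490 = 52160 d
   = 52160 / 365 = 143 yr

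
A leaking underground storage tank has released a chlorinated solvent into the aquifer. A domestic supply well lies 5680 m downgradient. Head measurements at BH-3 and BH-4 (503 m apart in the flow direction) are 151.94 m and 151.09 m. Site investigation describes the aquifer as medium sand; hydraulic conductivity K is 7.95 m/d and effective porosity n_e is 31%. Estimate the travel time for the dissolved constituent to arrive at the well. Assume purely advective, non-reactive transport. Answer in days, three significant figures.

Hydraulic gradient i = (151.94 − 151.09) / 503 = 0.85 / 503 = 0.001690
q = Ki = 7.95 × 0.001690 = 0.01343 m/d
v = Ki/n = 7.95·0.001690/0.31 = 0.04334 m/d
t = L / v = 5680 / 0.04334 = 131100 d

131000 days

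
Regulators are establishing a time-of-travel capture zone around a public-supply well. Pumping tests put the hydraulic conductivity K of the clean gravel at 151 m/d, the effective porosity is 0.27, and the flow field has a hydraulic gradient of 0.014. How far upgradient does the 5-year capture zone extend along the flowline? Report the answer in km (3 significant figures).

q = Ki = 151 × 0.014 = 2.114 m/d
Average linear velocity = 2.114 / 0.27 = 7.830 m/d
T = 5 yr × 365 = 1825 d
L = v × T = 7.830 × 1825 = 14290 m
   = 14.3 km

14.3 km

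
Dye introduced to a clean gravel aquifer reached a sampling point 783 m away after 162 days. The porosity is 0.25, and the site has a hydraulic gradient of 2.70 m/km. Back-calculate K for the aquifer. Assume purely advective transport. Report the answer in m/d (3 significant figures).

v = L / t = 783 / 162 = 4.833 m/d
K = v · n / i = 4.833 × 0.25 / 0.0027 = 448 m/d

448 m/d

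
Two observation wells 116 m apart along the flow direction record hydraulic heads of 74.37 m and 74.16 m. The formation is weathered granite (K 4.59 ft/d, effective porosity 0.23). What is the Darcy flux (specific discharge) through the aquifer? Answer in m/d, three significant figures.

0.00253 m/d

Hydraulic gradient i = (74.37 − 74.16) / 116 = 0.21 / 116 = 0.001810
K = 4.59 ft/d × 0.3048 = 1.399 m/d
Specific discharge q = 1.399 × 0.001810 = 0.002533 m/d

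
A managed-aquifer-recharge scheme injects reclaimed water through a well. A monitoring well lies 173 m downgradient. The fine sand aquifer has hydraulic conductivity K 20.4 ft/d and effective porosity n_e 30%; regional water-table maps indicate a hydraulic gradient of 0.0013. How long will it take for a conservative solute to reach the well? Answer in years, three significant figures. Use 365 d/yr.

17.6 years

K = 20.4 ft/d × 0.3048 = 6.218 m/d
Darcy flux q = K·i = 6.218 × 0.0013 = 0.008083 m/d
Seepage velocity v = q / n = 0.008083 / 0.30 = 0.02694 m/d
t = L / v = 173 / 0.02694 = 6421 d
   = 6421 / 365 = 17.6 yr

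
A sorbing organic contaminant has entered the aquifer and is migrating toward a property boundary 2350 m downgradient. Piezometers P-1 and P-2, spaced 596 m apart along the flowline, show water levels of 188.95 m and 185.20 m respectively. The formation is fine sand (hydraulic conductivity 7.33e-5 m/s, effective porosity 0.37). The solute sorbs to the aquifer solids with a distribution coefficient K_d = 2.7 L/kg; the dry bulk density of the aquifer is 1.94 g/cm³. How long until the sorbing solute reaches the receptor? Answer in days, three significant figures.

331000 days

Hydraulic gradient i = (188.95 − 185.20) / 596 = 3.75 / 596 = 0.006292
K = 7.33e-5 m/s × 86400 s/d = 6.333 m/d
Specific discharge q = 6.333 × 0.006292 = 0.03985 m/d
v_s = q/n_e = 0.03985/0.37 = 0.1077 m/d
Retardation R = 1 + ρ_b·K_d/n = 1 + 1.94×2.7/0.37 = 15.16
Contaminant velocity v_c = v/R = 0.1077/15.16 = 0.007106 m/d
t = L/v_c = 2350/0.007106 = 330700 d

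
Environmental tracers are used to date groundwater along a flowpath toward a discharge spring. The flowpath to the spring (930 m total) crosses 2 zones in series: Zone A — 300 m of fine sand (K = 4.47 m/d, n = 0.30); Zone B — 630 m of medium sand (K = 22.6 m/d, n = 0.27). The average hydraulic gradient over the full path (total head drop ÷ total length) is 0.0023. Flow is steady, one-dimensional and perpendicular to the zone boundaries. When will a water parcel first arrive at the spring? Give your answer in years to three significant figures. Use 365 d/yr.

Steady 1-D flow in series ⇒ the Darcy flux q is identical in every zone and the zone head losses add (resistances L/K in series).
Σ(L/K) = 300/4.47 + 630/22.6 = 67.11 + 27.88 = 94.99 d
K_eq = L_total / Σ(L/K) = 930 / 94.99 = 9.790 m/d
q = K_eq · i = 9.790 × 0.0023 = 0.02252 m/d (same in every zone)
Zone A: v = q/n = 0.02252/0.30 = 0.07506 m/d → t_A = 300/0.07506 = 3997 d
Zone B: v = q/n = 0.02252/0.27 = 0.08340 m/d → t_B = 630/0.08340 = 7554 d
Total t = 3997 + 7554 = 11550 d
   = 11550 / 365 = 31.6 yr

31.6 years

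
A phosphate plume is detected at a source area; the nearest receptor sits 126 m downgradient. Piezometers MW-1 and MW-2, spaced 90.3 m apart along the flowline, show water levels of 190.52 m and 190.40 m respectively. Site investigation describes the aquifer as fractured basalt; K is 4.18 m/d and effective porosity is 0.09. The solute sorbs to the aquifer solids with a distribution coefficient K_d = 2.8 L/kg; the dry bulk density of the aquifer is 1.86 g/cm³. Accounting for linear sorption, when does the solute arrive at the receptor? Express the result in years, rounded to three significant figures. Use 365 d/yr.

329 years

Hydraulic gradient i = (190.52 − 190.40) / 90.3 = 0.12 / 90.3 = 0.001329
Specific discharge q = 4.18 × 0.001329 = 0.005555 m/d
Seepage velocity v = q / n = 0.005555 / 0.09 = 0.06172 m/d
Retardation R = 1 + ρ_b·K_d/n = 1 + 1.86×2.8/0.09 = 58.87
Contaminant velocity v_c = v/R = 0.06172/58.87 = 0.001048 m/d
t = L/v_c = 126/0.001048 = 120200 d
   = 120200/365 = 329 yr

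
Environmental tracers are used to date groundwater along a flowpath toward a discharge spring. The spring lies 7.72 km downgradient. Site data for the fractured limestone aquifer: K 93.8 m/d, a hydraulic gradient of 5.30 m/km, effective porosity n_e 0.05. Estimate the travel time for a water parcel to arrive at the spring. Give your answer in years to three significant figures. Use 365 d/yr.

2.13 years

Specific discharge q = 93.8 × 0.0053 = 0.4971 m/d
Seepage velocity v = q / n = 0.4971 / 0.05 = 9.943 m/d
L = 7.72 km = 7720 m
t = L / v = 7720 / 9.943 = 776.4 d
   = 776.4 / 365 = 2.13 yr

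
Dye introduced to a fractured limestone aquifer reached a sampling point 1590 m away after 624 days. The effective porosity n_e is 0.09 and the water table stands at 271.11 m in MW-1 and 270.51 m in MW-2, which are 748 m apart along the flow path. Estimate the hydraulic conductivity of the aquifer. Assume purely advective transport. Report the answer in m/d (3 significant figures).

Hydraulic gradient i = (271.11 − 270.51) / 748 = 0.60 / 748 = 8.021e-4
v = L / t = 1590 / 624 = 2.548 m/d
K = v · n / i = 2.548 × 0.09 / 8.021e-4 = 286 m/d

286 m/d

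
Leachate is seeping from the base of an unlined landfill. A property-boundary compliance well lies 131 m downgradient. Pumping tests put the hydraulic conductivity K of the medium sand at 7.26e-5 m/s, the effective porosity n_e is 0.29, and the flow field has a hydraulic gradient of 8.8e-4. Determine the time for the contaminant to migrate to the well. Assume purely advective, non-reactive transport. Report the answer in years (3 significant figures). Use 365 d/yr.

K = 7.26e-5 m/s × 86400 s/d = 6.273 m/d
Specific discharge q = 6.273 × 8.8e-4 = 0.005520 m/d
Average linear velocity = 0.005520 / 0.29 = 0.01903 m/d
t = L / v = 131 / 0.01903 = 6882 d
   = 6882 / 365 = 18.9 yr

18.9 years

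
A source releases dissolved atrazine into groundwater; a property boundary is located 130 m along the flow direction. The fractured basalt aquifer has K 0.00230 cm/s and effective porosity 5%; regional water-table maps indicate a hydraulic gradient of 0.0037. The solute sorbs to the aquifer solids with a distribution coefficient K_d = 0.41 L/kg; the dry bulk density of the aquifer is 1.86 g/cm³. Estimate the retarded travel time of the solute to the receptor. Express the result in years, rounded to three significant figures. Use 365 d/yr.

K = 0.00230 cm/s × 864 = 1.987 m/d
Specific discharge q = 1.987 × 0.0037 = 0.007353 m/d
v = Ki/n = 1.987·0.0037/0.05 = 0.1471 m/d
Retardation R = 1 + ρ_b·K_d/n = 1 + 1.86×0.41/0.05 = 16.25
Contaminant velocity v_c = v/R = 0.1471/16.25 = 0.009048 m/d
t = L/v_c = 130/0.009048 = 14370 d
   = 14370/365 = 39.4 yr

39.4 years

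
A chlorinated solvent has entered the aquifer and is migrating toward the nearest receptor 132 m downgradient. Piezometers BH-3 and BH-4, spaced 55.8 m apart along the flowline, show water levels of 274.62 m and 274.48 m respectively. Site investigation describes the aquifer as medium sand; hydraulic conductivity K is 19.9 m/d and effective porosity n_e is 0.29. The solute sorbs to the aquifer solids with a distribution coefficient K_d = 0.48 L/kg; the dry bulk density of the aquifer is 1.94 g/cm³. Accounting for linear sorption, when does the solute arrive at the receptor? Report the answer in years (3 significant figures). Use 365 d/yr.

Hydraulic gradient i = (274.62 − 274.48) / 55.8 = 0.14 / 55.8 = 0.002509
q = Ki = 19.9 × 0.002509 = 0.04993 m/d
Average linear velocity = 0.04993 / 0.29 = 0.1722 m/d
Retardation R = 1 + ρ_b·K_d/n = 1 + 1.94×0.48/0.29 = 4.211
Contaminant velocity v_c = v/R = 0.1722/4.211 = 0.04088 m/d
t = L/v_c = 132/0.04088 = 3229 d
   = 3229/365 = 8.85 yr

8.85 years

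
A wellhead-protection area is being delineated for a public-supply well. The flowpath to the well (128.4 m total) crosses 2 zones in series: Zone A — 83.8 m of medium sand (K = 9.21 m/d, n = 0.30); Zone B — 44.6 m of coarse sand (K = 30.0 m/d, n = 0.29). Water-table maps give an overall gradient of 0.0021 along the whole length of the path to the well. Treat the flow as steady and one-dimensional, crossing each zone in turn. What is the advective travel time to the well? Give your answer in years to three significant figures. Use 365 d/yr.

Steady 1-D flow in series ⇒ the Darcy flux q is identical in every zone and the zone head losses add (resistances L/K in series).
Σ(L/K) = 83.8/9.21 + 44.6/30.0 = 9.099 + 1.487 = 10.59 d
K_eq = L_total / Σ(L/K) = 128.4 / 10.59 = 12.13 m/d
q = K_eq · i = 12.13 × 0.0021 = 0.02547 m/d (same in every zone)
Zone A: v = q/n = 0.02547/0.30 = 0.08491 m/d → t_A = 83.8/0.08491 = 986.9 d
Zone B: v = q/n = 0.02547/0.29 = 0.08784 m/d → t_B = 44.6/0.08784 = 507.8 d
Total t = 986.9 + 507.8 = 1495 d
   = 1495 / 365 = 4.10 yr

4.10 years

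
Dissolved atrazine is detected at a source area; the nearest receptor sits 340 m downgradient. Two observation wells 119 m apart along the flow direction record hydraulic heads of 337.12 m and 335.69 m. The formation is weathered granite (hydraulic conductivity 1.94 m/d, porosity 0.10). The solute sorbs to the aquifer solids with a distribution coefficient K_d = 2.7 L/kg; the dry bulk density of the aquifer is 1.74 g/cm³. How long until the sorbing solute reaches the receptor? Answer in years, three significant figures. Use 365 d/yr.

Hydraulic gradient i = (337.12 − 335.69) / 119 = 1.43 / 119 = 0.01202
Darcy flux q = K·i = 1.94 × 0.01202 = 0.02331 m/d
v_s = q/n_e = 0.02331/0.10 = 0.2331 m/d
Retardation R = 1 + ρ_b·K_d/n = 1 + 1.74×2.7/0.10 = 47.98
Contaminant velocity v_c = v/R = 0.2331/47.98 = 0.004859 m/d
t = L/v_c = 340/0.004859 = 69980 d
   = 69980/365 = 192 yr

192 years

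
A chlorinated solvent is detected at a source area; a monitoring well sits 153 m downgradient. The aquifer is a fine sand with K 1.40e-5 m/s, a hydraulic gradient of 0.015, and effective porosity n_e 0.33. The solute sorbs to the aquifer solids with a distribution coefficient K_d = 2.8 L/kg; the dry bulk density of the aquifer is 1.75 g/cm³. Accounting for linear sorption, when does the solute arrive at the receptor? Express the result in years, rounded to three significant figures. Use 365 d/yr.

K = 1.40e-5 m/s × 86400 s/d = 1.210 m/d
q = Ki = 1.210 × 0.015 = 0.01814 m/d
v_s = q/n_e = 0.01814/0.33 = 0.05498 m/d
Retardation R = 1 + ρ_b·K_d/n = 1 + 1.75×2.8/0.33 = 15.85
Contaminant velocity v_c = v/R = 0.05498/15.85 = 0.003469 m/d
t = L/v_c = 153/0.003469 = 44100 d
   = 44100/365 = 121 yr

121 years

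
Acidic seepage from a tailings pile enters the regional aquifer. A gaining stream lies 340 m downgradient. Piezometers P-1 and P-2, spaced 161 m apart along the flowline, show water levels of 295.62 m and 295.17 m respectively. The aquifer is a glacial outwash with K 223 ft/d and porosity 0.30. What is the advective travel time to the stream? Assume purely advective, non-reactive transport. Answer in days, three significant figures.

Hydraulic gradient i = (295.62 − 295.17) / 161 = 0.45 / 161 = 0.002795
K = 223 ft/d × 0.3048 = 67.97 m/d
Darcy flux q = K·i = 67.97 × 0.002795 = 0.1900 m/d
Average linear velocity = 0.1900 / 0.30 = 0.6333 m/d
t = L / v = 340 / 0.6333 = 536.9 d

537 days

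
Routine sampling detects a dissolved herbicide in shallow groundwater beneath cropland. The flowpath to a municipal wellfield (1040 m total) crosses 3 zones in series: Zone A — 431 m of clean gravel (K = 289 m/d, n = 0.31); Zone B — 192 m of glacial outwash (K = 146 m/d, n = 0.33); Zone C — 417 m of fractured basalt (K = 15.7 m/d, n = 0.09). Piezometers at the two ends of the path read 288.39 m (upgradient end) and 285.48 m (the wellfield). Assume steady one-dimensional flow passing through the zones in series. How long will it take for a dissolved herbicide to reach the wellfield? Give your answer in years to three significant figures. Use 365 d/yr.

Total head drop ΔH = 288.39 − 285.48 = 2.91 m
Continuity: the same q passes through each zone, so ΔH = q·Σ(L_j/K_j) — the zones act as resistances in series.
Σ(L/K) = 431/289 + 192/146 + 417/15.7 = 1.491 + 1.315 + 26.56 = 29.37 d
q = ΔH / Σ(L/K) = 2.91 / 29.37 = 0.09909 m/d (same in every zone)
Zone A: v = q/n = 0.09909/0.31 = 0.3196 m/d → t_A = 431/0.3196 = 1348 d
Zone B: v = q/n = 0.09909/0.33 = 0.3003 m/d → t_B = 192/0.3003 = 639.4 d
Zone C: v = q/n = 0.09909/0.09 = 1.101 m/d → t_C = 417/1.101 = 378.7 d
Total t = 1348 + 639.4 + 378.7 = 2367 d
   = 2367 / 365 = 6.48 yr

6.48 years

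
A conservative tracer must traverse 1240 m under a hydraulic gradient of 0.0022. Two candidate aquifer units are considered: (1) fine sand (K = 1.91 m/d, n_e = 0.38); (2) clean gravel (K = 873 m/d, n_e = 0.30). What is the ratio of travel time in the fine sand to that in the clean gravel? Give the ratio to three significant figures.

579

Unit 1 (fine sand): v = 1.91×0.0022/0.38 = 0.01106 m/d, t = 1240/0.01106 = 112100 d
Unit 2 (clean gravel): v = 873×0.0022/0.30 = 6.402 m/d, t = 1240/6.402 = 193.7 d
t(fine sand) / t(clean gravel) = 112100/193.7 = 579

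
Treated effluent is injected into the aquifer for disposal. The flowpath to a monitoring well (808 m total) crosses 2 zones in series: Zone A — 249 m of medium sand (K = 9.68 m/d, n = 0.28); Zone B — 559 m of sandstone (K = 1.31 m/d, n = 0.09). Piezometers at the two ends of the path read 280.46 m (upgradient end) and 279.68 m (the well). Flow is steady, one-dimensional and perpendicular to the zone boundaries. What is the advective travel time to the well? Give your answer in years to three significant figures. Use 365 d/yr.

Total head drop ΔH = 280.46 − 279.68 = 0.78 m
Steady 1-D flow in series ⇒ the Darcy flux q is identical in every zone and the zone head losses add (resistances L/K in series).
Σ(L/K) = 249/9.68 + 559/1.31 = 25.72 + 426.7 = 452.4 d
q = ΔH / Σ(L/K) = 0.78 / 452.4 = 0.001724 m/d (same in every zone)
Zone A: v = q/n = 0.001724/0.28 = 0.006157 m/d → t_A = 249/0.006157 = 40440 d
Zone B: v = q/n = 0.001724/0.09 = 0.01916 m/d → t_B = 559/0.01916 = 29180 d
Total t = 40440 + 29180 = 69620 d
   = 69620 / 365 = 191 yr

191 years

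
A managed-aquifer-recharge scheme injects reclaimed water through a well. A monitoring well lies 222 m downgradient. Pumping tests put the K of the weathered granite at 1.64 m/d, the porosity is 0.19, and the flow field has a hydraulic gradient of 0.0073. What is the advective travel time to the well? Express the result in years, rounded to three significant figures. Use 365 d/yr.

9.65 years

q = Ki = 1.64 × 0.0073 = 0.01197 m/d
Seepage velocity v = q / n = 0.01197 / 0.19 = 0.06301 m/d
t = L / v = 222 / 0.06301 = 3523 d
   = 3523 / 365 = 9.65 yr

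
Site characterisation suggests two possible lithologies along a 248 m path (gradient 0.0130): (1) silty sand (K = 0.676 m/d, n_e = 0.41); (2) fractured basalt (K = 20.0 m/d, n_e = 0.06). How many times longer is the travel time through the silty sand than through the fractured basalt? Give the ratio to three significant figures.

Unit 1 (silty sand): v = 0.676×0.013/0.41 = 0.02143 m/d, t = 248/0.02143 = 11570 d
Unit 2 (fractured basalt): v = 20.0×0.013/0.06 = 4.333 m/d, t = 248/4.333 = 57.23 d
t(silty sand) / t(fractured basalt) = 11570/57.23 = 202

202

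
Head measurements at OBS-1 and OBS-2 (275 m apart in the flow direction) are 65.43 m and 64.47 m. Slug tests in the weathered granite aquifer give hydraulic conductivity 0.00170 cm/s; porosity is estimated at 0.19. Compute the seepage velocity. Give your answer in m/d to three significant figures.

0.0270 m/d

Hydraulic gradient i = (65.43 − 64.47) / 275 = 0.96 / 275 = 0.003491
K = 0.00170 cm/s × 864 = 1.469 m/d
q = Ki = 1.469 × 0.003491 = 0.005127 m/d
Seepage velocity v = q / n = 0.005127 / 0.19 = 0.02699 m/d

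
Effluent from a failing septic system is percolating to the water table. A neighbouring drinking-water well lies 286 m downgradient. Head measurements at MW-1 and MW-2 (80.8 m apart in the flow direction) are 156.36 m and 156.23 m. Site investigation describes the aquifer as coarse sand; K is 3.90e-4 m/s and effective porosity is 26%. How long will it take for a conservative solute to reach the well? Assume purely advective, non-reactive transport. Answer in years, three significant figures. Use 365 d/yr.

Hydraulic gradient i = (156.36 − 156.23) / 80.8 = 0.13 / 80.8 = 0.001609
K = 3.90e-4 m/s × 86400 s/d = 33.70 m/d
Darcy flux q = K·i = 33.70 × 0.001609 = 0.05421 m/d
Average linear velocity = 0.05421 / 0.26 = 0.2085 m/d
t = L / v = 286 / 0.2085 = 1372 d
   = 1372 / 365 = 3.76 yr

3.76 years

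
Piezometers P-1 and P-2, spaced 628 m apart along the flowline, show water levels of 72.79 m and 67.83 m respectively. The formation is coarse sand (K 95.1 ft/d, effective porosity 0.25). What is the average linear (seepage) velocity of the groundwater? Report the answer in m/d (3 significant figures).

0.916 m/d

Hydraulic gradient i = (72.79 − 67.83) / 628 = 4.96 / 628 = 0.007898
K = 95.1 ft/d × 0.3048 = 28.99 m/d
q = Ki = 28.99 × 0.007898 = 0.2289 m/d
v = Ki/n = 28.99·0.007898/0.25 = 0.9158 m/d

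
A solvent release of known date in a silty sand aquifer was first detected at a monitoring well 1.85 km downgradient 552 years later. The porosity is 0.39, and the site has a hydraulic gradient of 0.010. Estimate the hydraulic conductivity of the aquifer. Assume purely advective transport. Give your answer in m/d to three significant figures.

t = 552 years = 201500 d
L = 1.85 km = 1850 m
v = L / t = 1850 / 201500 = 0.009182 m/d
K = v · n / i = 0.009182 × 0.39 / 0.010 = 0.358 m/d

0.358 m/d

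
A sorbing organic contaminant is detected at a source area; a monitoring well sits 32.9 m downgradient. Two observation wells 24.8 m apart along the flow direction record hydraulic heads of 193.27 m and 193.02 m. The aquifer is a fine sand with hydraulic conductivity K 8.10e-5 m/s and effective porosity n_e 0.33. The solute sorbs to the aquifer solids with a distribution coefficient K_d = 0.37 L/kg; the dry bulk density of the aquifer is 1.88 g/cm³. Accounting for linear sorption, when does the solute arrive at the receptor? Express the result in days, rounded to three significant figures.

Hydraulic gradient i = (193.27 − 193.02) / 24.8 = 0.25 / 24.8 = 0.01008
K = 8.10e-5 m/s × 86400 s/d = 6.998 m/d
Specific discharge q = 6.998 × 0.01008 = 0.07055 m/d
Seepage velocity v = q / n = 0.07055 / 0.33 = 0.2138 m/d
Retardation R = 1 + ρ_b·K_d/n = 1 + 1.88×0.37/0.33 = 3.108
Contaminant velocity v_c = v/R = 0.2138/3.108 = 0.06879 m/d
t = L/v_c = 32.9/0.06879 = 478.3 d

478 days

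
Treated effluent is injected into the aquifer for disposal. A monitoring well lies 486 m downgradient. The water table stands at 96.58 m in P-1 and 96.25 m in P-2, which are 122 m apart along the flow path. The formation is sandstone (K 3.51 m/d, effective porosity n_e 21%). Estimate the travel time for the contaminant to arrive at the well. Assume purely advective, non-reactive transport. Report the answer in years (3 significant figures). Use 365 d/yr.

29.5 years

Hydraulic gradient i = (96.58 − 96.25) / 122 = 0.33 / 122 = 0.002705
Darcy flux q = K·i = 3.51 × 0.002705 = 0.009494 m/d
Average linear velocity = 0.009494 / 0.21 = 0.04521 m/d
t = L / v = 486 / 0.04521 = 10750 d
   = 10750 / 365 = 29.5 yr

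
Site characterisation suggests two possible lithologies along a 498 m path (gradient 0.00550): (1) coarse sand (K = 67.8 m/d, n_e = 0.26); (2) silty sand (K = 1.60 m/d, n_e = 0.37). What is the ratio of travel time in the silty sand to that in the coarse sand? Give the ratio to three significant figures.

60.3

Unit 1 (coarse sand): v = 67.8×0.0055/0.26 = 1.434 m/d, t = 498/1.434 = 347.2 d
Unit 2 (silty sand): v = 1.60×0.0055/0.37 = 0.02378 m/d, t = 498/0.02378 = 20940 d
t(silty sand) / t(coarse sand) = 20940/347.2 = 60.3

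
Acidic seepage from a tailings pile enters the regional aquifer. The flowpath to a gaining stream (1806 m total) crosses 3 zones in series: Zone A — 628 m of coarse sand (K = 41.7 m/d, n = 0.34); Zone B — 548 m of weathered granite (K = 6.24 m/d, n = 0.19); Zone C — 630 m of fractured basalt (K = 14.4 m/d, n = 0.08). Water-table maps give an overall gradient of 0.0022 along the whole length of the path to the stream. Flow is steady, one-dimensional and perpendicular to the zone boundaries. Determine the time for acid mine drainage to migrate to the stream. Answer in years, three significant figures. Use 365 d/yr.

37.2 years

For zones in series the flux q is common to all zones; the equivalent conductivity is the harmonic (thickness-weighted) mean, K_eq = L_total / Σ(L_j/K_j).
Σ(L/K) = 628/41.7 + 548/6.24 + 630/14.4 = 15.06 + 87.82 + 43.75 = 146.6 d
K_eq = L_total / Σ(L/K) = 1806 / 146.6 = 12.32 m/d
q = K_eq · i = 12.32 × 0.0022 = 0.02710 m/d (same in every zone)
Zone A: v = q/n = 0.02710/0.34 = 0.07970 m/d → t_A = 628/0.07970 = 7880 d
Zone B: v = q/n = 0.02710/0.19 = 0.1426 m/d → t_B = 548/0.1426 = 3843 d
Zone C: v = q/n = 0.02710/0.08 = 0.3387 m/d → t_C = 630/0.3387 = 1860 d
Total t = 7880 + 3843 + 1860 = 13580 d
   = 13580 / 365 = 37.2 yr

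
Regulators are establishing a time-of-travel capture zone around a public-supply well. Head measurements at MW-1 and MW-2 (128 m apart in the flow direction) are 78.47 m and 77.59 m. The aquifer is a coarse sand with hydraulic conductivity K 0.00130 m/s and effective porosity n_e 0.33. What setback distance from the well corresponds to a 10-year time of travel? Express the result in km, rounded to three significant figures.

8.54 km

Hydraulic gradient i = (78.47 − 77.59) / 128 = 0.88 / 128 = 0.006875
K = 0.00130 m/s × 86400 s/d = 112.3 m/d
Specific discharge q = 112.3 × 0.006875 = 0.7722 m/d
v_s = q/n_e = 0.7722/0.33 = 2.340 m/d
T = 10 yr × 365 = 3650 d
L = v × T = 2.340 × 3650 = 8541 m
   = 8.54 km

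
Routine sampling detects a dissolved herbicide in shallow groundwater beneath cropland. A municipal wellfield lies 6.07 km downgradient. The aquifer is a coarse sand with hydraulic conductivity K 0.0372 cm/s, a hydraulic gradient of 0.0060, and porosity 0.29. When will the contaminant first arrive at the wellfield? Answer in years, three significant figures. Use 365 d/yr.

K = 0.0372 cm/s × 864 = 32.14 m/d
Darcy flux q = K·i = 32.14 × 0.0060 = 0.1928 m/d
v_s = q/n_e = 0.1928/0.29 = 0.6650 m/d
L = 6.07 km = 6070 m
t = L / v = 6070 / 0.6650 = 9128 d
   = 9128 / 365 = 25.0 yr

25.0 years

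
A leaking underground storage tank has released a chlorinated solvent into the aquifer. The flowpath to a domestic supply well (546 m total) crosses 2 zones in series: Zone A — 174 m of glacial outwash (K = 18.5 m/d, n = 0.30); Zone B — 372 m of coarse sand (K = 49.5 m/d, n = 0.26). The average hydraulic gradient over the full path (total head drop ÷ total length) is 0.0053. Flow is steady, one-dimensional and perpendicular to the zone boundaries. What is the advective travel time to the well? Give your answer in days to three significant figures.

Steady 1-D flow in series ⇒ the Darcy flux q is identical in every zone and the zone head losses add (resistances L/K in series).
Σ(L/K) = 174/18.5 + 372/49.5 = 9.405 + 7.515 = 16.92 d
K_eq = L_total / Σ(L/K) = 546 / 16.92 = 32.27 m/d
q = K_eq · i = 32.27 × 0.0053 = 0.1710 m/d (same in every zone)
Zone A: v = q/n = 0.1710/0.30 = 0.5701 m/d → t_A = 174/0.5701 = 305.2 d
Zone B: v = q/n = 0.1710/0.26 = 0.6578 m/d → t_B = 372/0.6578 = 565.5 d
Total t = 305.2 + 565.5 = 870.8 d

871 days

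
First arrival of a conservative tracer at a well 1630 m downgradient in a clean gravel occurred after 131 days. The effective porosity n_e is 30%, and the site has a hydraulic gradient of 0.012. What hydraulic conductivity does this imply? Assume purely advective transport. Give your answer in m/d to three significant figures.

311 m/d

v = L / t = 1630 / 131 = 12.44 m/d
K = v · n / i = 12.44 × 0.30 / 0.012 = 311 m/d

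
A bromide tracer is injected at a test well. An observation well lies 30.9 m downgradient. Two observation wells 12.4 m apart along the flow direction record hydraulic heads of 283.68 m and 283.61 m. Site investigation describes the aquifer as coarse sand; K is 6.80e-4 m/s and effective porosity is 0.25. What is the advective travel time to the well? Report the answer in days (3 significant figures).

Hydraulic gradient i = (283.68 − 283.61) / 12.4 = 0.07 / 12.4 = 0.005645
K = 6.80e-4 m/s × 86400 s/d = 58.75 m/d
Darcy flux q = K·i = 58.75 × 0.005645 = 0.3317 m/d
Average linear velocity = 0.3317 / 0.25 = 1.327 m/d
t = L / v = 30.9 / 1.327 = 23.29 d

23.3 days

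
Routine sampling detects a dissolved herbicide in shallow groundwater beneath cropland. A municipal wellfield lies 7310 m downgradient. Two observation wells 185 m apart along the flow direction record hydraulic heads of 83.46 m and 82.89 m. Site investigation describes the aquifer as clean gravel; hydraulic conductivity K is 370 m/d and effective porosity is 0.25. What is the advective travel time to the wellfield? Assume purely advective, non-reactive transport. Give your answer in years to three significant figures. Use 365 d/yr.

Hydraulic gradient i = (83.46 − 82.89) / 185 = 0.57 / 185 = 0.003081
Darcy flux q = K·i = 370 × 0.003081 = 1.140 m/d
Seepage velocity v = q / n = 1.140 / 0.25 = 4.560 m/d
t = L / v = 7310 / 4.560 = 1603 d
   = 1603 / 365 = 4.39 yr

4.39 years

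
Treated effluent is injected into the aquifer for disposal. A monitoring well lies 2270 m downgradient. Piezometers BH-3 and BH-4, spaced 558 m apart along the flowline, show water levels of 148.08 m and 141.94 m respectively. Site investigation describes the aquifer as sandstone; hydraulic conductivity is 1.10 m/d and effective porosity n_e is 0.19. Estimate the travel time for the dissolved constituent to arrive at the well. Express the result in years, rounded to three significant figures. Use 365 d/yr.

Hydraulic gradient i = (148.08 − 141.94) / 558 = 6.14 / 558 = 0.01100
Darcy flux q = K·i = 1.10 × 0.01100 = 0.01210 m/d
v = Ki/n = 1.10·0.01100/0.19 = 0.06370 m/d
t = L / v = 2270 / 0.06370 = 35630 d
   = 35630 / 365 = 97.6 yr

97.6 years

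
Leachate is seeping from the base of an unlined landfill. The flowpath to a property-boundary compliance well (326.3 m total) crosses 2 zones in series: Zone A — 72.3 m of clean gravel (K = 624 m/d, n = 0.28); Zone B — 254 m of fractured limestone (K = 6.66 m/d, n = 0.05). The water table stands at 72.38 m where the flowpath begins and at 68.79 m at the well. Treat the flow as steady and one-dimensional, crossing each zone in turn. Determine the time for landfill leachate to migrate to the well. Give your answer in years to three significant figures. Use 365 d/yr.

0.962 years

Total head drop ΔH = 72.38 − 68.79 = 3.59 m
Steady 1-D flow in series ⇒ the Darcy flux q is identical in every zone and the zone head losses add (resistances L/K in series).
Σ(L/K) = 72.3/624 + 254/6.66 = 0.1159 + 38.14 = 38.25 d
q = ΔH / Σ(L/K) = 3.59 / 38.25 = 0.09385 m/d (same in every zone)
Zone A: v = q/n = 0.09385/0.28 = 0.3352 m/d → t_A = 72.3/0.3352 = 215.7 d
Zone B: v = q/n = 0.09385/0.05 = 1.877 m/d → t_B = 254/1.877 = 135.3 d
Total t = 215.7 + 135.3 = 351.0 d
   = 351.0 / 365 = 0.962 yr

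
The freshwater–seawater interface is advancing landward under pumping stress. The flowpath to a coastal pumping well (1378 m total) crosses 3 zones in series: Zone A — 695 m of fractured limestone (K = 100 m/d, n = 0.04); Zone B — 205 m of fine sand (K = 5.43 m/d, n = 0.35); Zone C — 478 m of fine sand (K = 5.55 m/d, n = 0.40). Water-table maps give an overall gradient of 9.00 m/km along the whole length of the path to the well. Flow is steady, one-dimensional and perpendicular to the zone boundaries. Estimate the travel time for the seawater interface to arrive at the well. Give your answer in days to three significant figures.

Steady 1-D flow in series ⇒ the Darcy flux q is identical in every zone and the zone head losses add (resistances L/K in series).
Σ(L/K) = 695/100 + 205/5.43 + 478/5.55 = 6.950 + 37.75 + 86.13 = 130.8 d
K_eq = L_total / Σ(L/K) = 1378 / 130.8 = 10.53 m/d
q = K_eq · i = 10.53 × 0.0090 = 0.09480 m/d (same in every zone)
Zone A: v = q/n = 0.09480/0.04 = 2.370 m/d → t_A = 695/2.370 = 293.3 d
Zone B: v = q/n = 0.09480/0.35 = 0.2708 m/d → t_B = 205/0.2708 = 756.9 d
Zone C: v = q/n = 0.09480/0.40 = 0.2370 m/d → t_C = 478/0.2370 = 2017 d
Total t = 293.3 + 756.9 + 2017 = 3067 d

3070 days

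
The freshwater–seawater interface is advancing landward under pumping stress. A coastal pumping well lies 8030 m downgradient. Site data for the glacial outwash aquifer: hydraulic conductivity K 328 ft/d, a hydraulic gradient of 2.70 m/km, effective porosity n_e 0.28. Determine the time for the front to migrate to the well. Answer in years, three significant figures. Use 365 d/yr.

22.8 years

K = 328 ft/d × 0.3048 = 99.97 m/d
q = Ki = 99.97 × 0.0027 = 0.2699 m/d
v = Ki/n = 99.97·0.0027/0.28 = 0.9640 m/d
t = L / v = 8030 / 0.9640 = 8330 d
   = 8330 / 365 = 22.8 yr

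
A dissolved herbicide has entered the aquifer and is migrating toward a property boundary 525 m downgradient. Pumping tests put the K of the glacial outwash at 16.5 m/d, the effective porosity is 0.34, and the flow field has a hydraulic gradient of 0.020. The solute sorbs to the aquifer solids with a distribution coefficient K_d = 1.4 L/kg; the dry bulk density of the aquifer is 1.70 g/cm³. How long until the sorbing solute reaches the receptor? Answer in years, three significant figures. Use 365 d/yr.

q = Ki = 16.5 × 0.020 = 0.3300 m/d
v_s = q/n_e = 0.3300/0.34 = 0.9706 m/d
Retardation R = 1 + ρ_b·K_d/n = 1 + 1.70×1.4/0.34 = 8.000
Contaminant velocity v_c = v/R = 0.9706/8.000 = 0.1213 m/d
t = L/v_c = 525/0.1213 = 4327 d
   = 4327/365 = 11.9 yr

11.9 years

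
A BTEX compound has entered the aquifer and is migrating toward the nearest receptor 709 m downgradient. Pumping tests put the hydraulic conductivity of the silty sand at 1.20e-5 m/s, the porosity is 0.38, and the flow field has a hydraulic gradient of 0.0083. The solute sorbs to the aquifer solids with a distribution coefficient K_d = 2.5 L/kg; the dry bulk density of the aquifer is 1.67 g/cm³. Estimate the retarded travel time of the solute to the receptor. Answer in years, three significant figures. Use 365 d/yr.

1030 years

K = 1.20e-5 m/s × 86400 s/d = 1.037 m/d
Darcy flux q = K·i = 1.037 × 0.0083 = 0.008605 m/d
Seepage velocity v = q / n = 0.008605 / 0.38 = 0.02265 m/d
Retardation R = 1 + ρ_b·K_d/n = 1 + 1.67×2.5/0.38 = 11.99
Contaminant velocity v_c = v/R = 0.02265/11.99 = 0.001889 m/d
t = L/v_c = 709/0.001889 = 375300 d
   = 375300/365 = 1030 yr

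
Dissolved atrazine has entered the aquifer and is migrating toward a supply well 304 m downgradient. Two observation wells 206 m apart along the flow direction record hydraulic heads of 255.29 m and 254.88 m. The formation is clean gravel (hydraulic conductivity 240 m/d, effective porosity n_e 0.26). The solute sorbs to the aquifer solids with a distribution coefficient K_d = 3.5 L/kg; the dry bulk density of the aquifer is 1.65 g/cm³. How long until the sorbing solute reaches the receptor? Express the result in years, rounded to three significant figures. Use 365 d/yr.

Hydraulic gradient i = (255.29 − 254.88) / 206 = 0.41 / 206 = 0.001990
Specific discharge q = 240 × 0.001990 = 0.4777 m/d
v = Ki/n = 240·0.001990/0.26 = 1.837 m/d
Retardation R = 1 + ρ_b·K_d/n = 1 + 1.65×3.5/0.26 = 23.21
Contaminant velocity v_c = v/R = 1.837/23.21 = 0.07915 m/d
t = L/v_c = 304/0.07915 = 3841 d
   = 3841/365 = 10.5 yr

10.5 years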